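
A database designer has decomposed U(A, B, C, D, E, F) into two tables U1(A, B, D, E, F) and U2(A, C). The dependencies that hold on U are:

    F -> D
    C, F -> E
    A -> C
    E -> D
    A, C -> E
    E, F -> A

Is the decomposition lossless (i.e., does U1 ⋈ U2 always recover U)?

Yes

Common attributes: U1 ∩ U2 = {A}.
Closure of {A}: A → C applies, adding C; A, C → E applies, adding E; E → D applies, adding D. So (A)⁺ = {A, C, D, E}.
This closure contains every attribute of U2, so U1 ∩ U2 → U2. The join is lossless.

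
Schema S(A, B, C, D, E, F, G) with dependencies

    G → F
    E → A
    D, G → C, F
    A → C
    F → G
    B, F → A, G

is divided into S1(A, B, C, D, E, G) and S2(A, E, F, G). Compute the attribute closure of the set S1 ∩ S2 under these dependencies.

S1 ∩ S2 = {A, E, G}.
G → F applies, adding F
A → C applies, adding C
Closure: {A, C, E, F, G}.

A, C, E, F, G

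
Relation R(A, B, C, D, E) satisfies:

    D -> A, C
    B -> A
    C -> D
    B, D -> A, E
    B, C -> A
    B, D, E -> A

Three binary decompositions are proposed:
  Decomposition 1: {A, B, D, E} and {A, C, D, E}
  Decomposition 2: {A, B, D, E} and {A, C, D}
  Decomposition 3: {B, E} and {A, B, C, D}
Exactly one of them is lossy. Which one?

Decomposition 3

Decomposition 1: common = {A, D, E}, closure = {A, C, D, E} → lossless.
Decomposition 2: common = {A, D}, closure = {A, C, D} → lossless.
Decomposition 3: common = {B}, closure = {A, B} → lossy.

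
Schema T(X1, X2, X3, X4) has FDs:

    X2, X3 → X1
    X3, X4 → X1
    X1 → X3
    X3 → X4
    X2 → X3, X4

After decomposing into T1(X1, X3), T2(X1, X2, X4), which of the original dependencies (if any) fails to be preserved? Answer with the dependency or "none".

none

X2, X3 → X1: restricted closure across fragments reaches X1.
X3, X4 → X1: restricted closure across fragments reaches X1.
X1 → X3 lies within T1.
X3 → X4: restricted closure across fragments reaches X4.
X2 → X3, X4: restricted closure across fragments reaches X3, X4.
Every dependency is enforceable on the fragments, so the decomposition is dependency-preserving.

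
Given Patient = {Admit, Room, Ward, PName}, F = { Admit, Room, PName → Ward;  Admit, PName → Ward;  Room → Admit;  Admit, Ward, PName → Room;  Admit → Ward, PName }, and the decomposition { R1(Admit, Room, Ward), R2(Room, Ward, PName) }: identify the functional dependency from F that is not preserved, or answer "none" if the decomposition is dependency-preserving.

Admit, Room, PName → Ward: restricted closure across fragments reaches Ward.
Admit, PName → Ward: restricted closure across fragments reaches Ward.
Room → Admit lies within R1.
Admit, Ward, PName → Room: restricted closure across fragments reaches Room.
Admit → Ward, PName: restricted closure across fragments reaches Ward, PName.
Every dependency is enforceable on the fragments, so the decomposition is dependency-preserving.

none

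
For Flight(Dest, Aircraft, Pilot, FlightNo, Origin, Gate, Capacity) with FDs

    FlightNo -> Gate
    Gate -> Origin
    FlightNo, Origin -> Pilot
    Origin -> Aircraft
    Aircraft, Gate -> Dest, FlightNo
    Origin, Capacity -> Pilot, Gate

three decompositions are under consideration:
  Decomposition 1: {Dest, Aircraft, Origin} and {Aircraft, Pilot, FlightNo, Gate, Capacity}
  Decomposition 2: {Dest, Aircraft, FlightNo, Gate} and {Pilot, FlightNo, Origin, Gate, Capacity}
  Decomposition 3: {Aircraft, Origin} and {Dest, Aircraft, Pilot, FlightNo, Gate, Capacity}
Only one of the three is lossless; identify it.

Decomposition 1: common = {Aircraft}, closure = {Aircraft} → lossy.
Decomposition 2: common = {FlightNo, Gate}, closure = {Dest, Aircraft, Pilot, FlightNo, Origin, Gate} → lossless.
Decomposition 3: common = {Aircraft}, closure = {Aircraft} → lossy.

Decomposition 2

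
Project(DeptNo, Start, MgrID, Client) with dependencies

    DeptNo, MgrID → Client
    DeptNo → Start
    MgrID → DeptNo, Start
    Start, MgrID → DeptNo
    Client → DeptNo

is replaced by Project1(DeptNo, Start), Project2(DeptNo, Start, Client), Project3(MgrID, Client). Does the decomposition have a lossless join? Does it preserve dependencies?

Lossless test (chase): Rows 2 and 3 agree on Client; apply Client→DeptNo and equate their DeptNo entries. Rows 1 and 3 agree on DeptNo; apply DeptNo→Start and equate their Start entries. Row 3 is now all distinguished symbols — the join is lossless.
Dependency preservation: DeptNo, MgrID → Client; MgrID → DeptNo, Start; Start, MgrID → DeptNo are not contained in any single fragment, but the restricted closure of each left-hand side across the fragments still reaches the right-hand side; the remaining FDs each lie inside some fragment. All dependencies are preserved.

lossless and dependency-preserving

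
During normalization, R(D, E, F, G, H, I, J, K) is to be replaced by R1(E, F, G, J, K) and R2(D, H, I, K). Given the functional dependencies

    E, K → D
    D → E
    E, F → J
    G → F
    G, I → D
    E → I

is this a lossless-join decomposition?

No

Common attributes: R1 ∩ R2 = {K}.
No dependency enlarges {K}, so (K)⁺ = {K}.
The closure contains neither all of R1 = {E, F, G, J, K} nor all of R2 = {D, H, I, K}, so the common attributes are not a superkey of either fragment. The join is lossy.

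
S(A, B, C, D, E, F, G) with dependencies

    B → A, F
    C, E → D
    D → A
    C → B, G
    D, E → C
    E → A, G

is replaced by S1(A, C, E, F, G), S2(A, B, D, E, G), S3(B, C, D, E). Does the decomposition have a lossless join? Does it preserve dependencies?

Lossless test (chase): Rows 2 and 3 agree on B; apply B→A, F and equate their A, F entries. Rows 1 and 3 agree on C, E; apply C, E→D and equate their D entries. Rows 1 and 3 agree on C; apply C→B, G and equate their B, G entries. Rows 1 and 2 agree on D, E; apply D, E→C and equate their C entries. Rows 1 and 2 agree on B; apply B→A, F and equate their A, F entries. Row 1 is now all distinguished symbols — the join is lossless.
Dependency preservation: the restricted closure of {B} across the fragments never reaches {A, F}, so B → A, F cannot be enforced without a join — not preserved.

lossless but not dependency-preserving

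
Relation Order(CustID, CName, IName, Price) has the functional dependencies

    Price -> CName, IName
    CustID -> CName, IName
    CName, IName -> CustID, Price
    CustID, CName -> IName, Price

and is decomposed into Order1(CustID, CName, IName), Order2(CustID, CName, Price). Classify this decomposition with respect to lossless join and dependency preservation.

Lossless test: (CustID, CName)⁺ = {CustID, CName, IName, Price}, which contains all of one fragment — lossless.
Dependency preservation: Price → CName, IName; CName, IName → CustID, Price; CustID, CName → IName, Price are not contained in any single fragment, but the restricted closure of each left-hand side across the fragments still reaches the right-hand side; the remaining FDs each lie inside some fragment. All dependencies are preserved.

lossless and dependency-preserving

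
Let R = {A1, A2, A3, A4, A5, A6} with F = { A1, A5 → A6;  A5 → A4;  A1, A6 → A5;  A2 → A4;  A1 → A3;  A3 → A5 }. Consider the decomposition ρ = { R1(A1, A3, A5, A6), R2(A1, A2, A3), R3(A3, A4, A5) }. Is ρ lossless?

Chase test. Columns are A1, A2, A3, A4, A5, A6; row i has aⱼ where attribute j ∈ Ri, else bᵢⱼ.
Initial tableau (one row per fragment):
  row 1: a1 b12 a3 b14 a5 a6
  row 2: a1 a2 a3 b24 b25 b26
  row 3: b31 b32 a3 a4 a5 b36
Rows 1 and 3 agree on A5; apply A5→A4 and equate their A4 entries.
Rows 1 and 2 agree on A3; apply A3→A5 and equate their A5 entries.
Rows 1 and 2 agree on A1, A5; apply A1, A5→A6 and equate their A6 entries.
Rows 1 and 2 agree on A5; apply A5→A4 and equate their A4 entries.
Row 2 is now all distinguished symbols — the join is lossless.

Yes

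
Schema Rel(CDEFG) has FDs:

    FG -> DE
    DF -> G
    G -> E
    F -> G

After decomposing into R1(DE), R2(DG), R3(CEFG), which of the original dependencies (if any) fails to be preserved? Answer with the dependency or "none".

FG -> DE

Check FG → DE: no single fragment contains all of {DEFG}, and the restricted closure of {FG} across the fragments never reaches {DE}.
DF → G is preserved.
G → E is preserved.
F → G is preserved.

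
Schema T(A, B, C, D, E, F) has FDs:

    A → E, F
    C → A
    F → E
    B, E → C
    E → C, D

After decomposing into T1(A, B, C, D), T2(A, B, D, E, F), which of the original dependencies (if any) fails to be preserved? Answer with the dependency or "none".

A → E, F lies within T2.
C → A lies within T1.
F → E lies within T2.
B, E → C: restricted closure across fragments reaches C.
E → C, D: restricted closure across fragments reaches C, D.
Every dependency is enforceable on the fragments, so the decomposition is dependency-preserving.

none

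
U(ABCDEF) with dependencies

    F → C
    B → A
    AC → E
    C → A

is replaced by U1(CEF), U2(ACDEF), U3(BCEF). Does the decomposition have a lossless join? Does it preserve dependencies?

Lossless test (chase): Rows 1 and 2 agree on C; apply C→A and equate their A entries. Rows 1 and 3 agree on C; apply C→A and equate their A entries. No row becomes fully distinguished — the join is lossy.
Dependency preservation: the restricted closure of {B} across the fragments never reaches {A}, so B → A cannot be enforced without a join — not preserved.

lossy and not dependency-preserving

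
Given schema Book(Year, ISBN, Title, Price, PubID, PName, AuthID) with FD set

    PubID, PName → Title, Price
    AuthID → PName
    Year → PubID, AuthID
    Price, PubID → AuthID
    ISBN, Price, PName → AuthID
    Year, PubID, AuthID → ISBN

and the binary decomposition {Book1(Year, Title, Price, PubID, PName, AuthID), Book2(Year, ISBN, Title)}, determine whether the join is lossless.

Yes

Common attributes: Book1 ∩ Book2 = {Year, Title}.
Closure of {Year, Title}: Year → PubID, AuthID applies, adding PubID, AuthID; Year, PubID, AuthID → ISBN applies, adding ISBN; AuthID → PName applies, adding PName; PubID, PName → Title, Price applies, adding Price. So (Year, Title)⁺ = {Year, ISBN, Title, Price, PubID, PName, AuthID}.
This closure contains every attribute of Book1, so Book1 ∩ Book2 → Book1. The join is lossless.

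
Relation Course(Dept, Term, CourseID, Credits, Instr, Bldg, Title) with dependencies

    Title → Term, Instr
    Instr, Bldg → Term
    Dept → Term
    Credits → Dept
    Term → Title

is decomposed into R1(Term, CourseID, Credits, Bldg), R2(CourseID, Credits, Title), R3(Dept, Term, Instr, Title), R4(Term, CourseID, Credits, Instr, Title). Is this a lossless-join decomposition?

Chase test. Columns are Dept, Term, CourseID, Credits, Instr, Bldg, Title; row i has aⱼ where attribute j ∈ Ri, else bᵢⱼ.
Initial tableau (one row per fragment):
  row 1: b11 a2 a3 a4 b15 a6 b17
  row 2: b21 b22 a3 a4 b25 b26 a7
  row 3: a1 a2 b33 b34 a5 b36 a7
  row 4: b41 a2 a3 a4 a5 b46 a7
Rows 2 and 3 agree on Title; apply Title→Term, Instr and equate their Term, Instr entries.
Rows 1 and 2 agree on Credits; apply Credits→Dept and equate their Dept entries.
Rows 1 and 4 agree on Credits; apply Credits→Dept and equate their Dept entries.
Rows 1 and 2 agree on Term; apply Term→Title and equate their Title entries.
Rows 1 and 2 agree on Title; apply Title→Term, Instr and equate their Term, Instr entries.
No row becomes fully distinguished — the join is lossy.

No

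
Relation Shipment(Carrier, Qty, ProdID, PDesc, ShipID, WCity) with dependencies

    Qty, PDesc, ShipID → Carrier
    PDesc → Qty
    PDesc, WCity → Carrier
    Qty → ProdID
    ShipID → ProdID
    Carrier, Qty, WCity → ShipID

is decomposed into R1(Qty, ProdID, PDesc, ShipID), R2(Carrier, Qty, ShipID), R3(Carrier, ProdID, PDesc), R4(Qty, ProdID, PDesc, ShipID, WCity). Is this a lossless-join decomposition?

No

Chase test. Columns are Carrier, Qty, ProdID, PDesc, ShipID, WCity; row i has aⱼ where attribute j ∈ Ri, else bᵢⱼ.
Initial tableau (one row per fragment):
  row 1: b11 a2 a3 a4 a5 b16
  row 2: a1 a2 b23 b24 a5 b26
  row 3: a1 b32 a3 a4 b35 b36
  row 4: b41 a2 a3 a4 a5 a6
Rows 1 and 4 agree on Qty, PDesc, ShipID; apply Qty, PDesc, ShipID→Carrier and equate their Carrier entries.
Rows 1 and 3 agree on PDesc; apply PDesc→Qty and equate their Qty entries.
Rows 1 and 2 agree on Qty; apply Qty→ProdID and equate their ProdID entries.
No row becomes fully distinguished — the join is lossy.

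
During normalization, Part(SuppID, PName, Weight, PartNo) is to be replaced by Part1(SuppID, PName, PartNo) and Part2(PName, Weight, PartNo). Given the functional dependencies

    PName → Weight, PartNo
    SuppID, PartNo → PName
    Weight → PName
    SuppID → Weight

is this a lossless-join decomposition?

Common attributes: Part1 ∩ Part2 = {PName, PartNo}.
Closure of {PName, PartNo}: PName → Weight, PartNo applies, adding Weight. So (PName, PartNo)⁺ = {PName, Weight, PartNo}.
This closure contains every attribute of Part2, so Part1 ∩ Part2 → Part2. The join is lossless.

Yes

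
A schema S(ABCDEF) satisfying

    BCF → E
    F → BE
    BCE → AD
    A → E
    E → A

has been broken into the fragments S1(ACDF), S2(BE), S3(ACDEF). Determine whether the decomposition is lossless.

No

Chase test. Columns are ABCDEF; row i has aⱼ where attribute j ∈ Si, else bᵢⱼ.
Initial tableau (one row per fragment):
  row 1: a1 b12 a3 a4 b15 a6
  row 2: b21 a2 b23 b24 a5 b26
  row 3: a1 b32 a3 a4 a5 a6
Rows 1 and 3 agree on F; apply F→BE and equate their BE entries.
Rows 1 and 2 agree on E; apply E→A and equate their A entries.
No row becomes fully distinguished — the join is lossy.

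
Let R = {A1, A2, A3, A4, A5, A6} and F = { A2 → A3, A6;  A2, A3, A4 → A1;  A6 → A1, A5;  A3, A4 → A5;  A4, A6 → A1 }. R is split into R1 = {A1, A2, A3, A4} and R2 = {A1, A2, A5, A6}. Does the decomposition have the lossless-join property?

Yes

Common attributes: R1 ∩ R2 = {A1, A2}.
Closure of {A1, A2}: A2 → A3, A6 applies, adding A3, A6; A6 → A1, A5 applies, adding A5. So (A1, A2)⁺ = {A1, A2, A3, A5, A6}.
This closure contains every attribute of R2, so R1 ∩ R2 → R2. The join is lossless.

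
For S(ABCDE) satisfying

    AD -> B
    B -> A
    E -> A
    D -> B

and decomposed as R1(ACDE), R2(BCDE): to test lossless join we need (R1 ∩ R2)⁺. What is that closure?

ABCDE

R1 ∩ R2 = {CDE}.
E → A applies, adding A
D → B applies, adding B
Closure: {ABCDE}.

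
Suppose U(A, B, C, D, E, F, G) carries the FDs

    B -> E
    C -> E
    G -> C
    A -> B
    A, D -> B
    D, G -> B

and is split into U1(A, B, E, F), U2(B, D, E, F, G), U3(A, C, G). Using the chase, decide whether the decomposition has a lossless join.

No

Chase test. Columns are A, B, C, D, E, F, G; row i has aⱼ where attribute j ∈ Ui, else bᵢⱼ.
Initial tableau (one row per fragment):
  row 1: a1 a2 b13 b14 a5 a6 b17
  row 2: b21 a2 b23 a4 a5 a6 a7
  row 3: a1 b32 a3 b34 b35 b36 a7
Rows 2 and 3 agree on G; apply G→C and equate their C entries.
Rows 1 and 3 agree on A; apply A→B and equate their B entries.
Rows 1 and 3 agree on B; apply B→E and equate their E entries.
No row becomes fully distinguished — the join is lossy.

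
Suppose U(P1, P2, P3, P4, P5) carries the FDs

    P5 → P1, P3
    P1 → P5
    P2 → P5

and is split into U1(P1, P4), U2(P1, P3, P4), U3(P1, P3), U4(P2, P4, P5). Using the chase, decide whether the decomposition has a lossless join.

No

Chase test. Columns are P1, P2, P3, P4, P5; row i has aⱼ where attribute j ∈ Ui, else bᵢⱼ.
Initial tableau (one row per fragment):
  row 1: a1 b12 b13 a4 b15
  row 2: a1 b22 a3 a4 b25
  row 3: a1 b32 a3 b34 b35
  row 4: b41 a2 b43 a4 a5
Rows 1 and 2 agree on P1; apply P1→P5 and equate their P5 entries.
Rows 1 and 3 agree on P1; apply P1→P5 and equate their P5 entries.
Rows 1 and 2 agree on P5; apply P5→P1, P3 and equate their P1, P3 entries.
No row becomes fully distinguished — the join is lossy.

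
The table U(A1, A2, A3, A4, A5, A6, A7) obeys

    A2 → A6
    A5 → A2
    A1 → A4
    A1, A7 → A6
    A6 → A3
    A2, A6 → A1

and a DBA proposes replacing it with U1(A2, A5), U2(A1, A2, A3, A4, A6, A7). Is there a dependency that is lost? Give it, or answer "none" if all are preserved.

A2 → A6 lies within U2.
A5 → A2 lies within U1.
A1 → A4 lies within U2.
A1, A7 → A6 lies within U2.
A6 → A3 lies within U2.
A2, A6 → A1 lies within U2.
Every dependency is enforceable on the fragments, so the decomposition is dependency-preserving.

none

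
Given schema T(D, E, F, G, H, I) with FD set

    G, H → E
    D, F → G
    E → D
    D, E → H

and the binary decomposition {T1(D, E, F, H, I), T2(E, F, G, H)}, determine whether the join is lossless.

Yes

Common attributes: T1 ∩ T2 = {E, F, H}.
Closure of {E, F, H}: E → D applies, adding D; D, F → G applies, adding G. So (E, F, H)⁺ = {D, E, F, G, H}.
This closure contains every attribute of T2, so T1 ∩ T2 → T2. The join is lossless.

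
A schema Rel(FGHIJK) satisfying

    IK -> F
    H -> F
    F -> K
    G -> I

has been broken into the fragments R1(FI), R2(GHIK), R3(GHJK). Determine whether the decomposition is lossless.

Chase test. Columns are FGHIJK; row i has aⱼ where attribute j ∈ Ri, else bᵢⱼ.
Initial tableau (one row per fragment):
  row 1: a1 b12 b13 a4 b15 b16
  row 2: b21 a2 a3 a4 b25 a6
  row 3: b31 a2 a3 b34 a5 a6
Rows 2 and 3 agree on H; apply H→F and equate their F entries.
Rows 2 and 3 agree on G; apply G→I and equate their I entries.
No row becomes fully distinguished — the join is lossy.

No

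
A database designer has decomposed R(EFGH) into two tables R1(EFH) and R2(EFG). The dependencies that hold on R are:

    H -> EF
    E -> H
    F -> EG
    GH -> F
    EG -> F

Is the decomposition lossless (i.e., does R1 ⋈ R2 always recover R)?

Yes

Common attributes: R1 ∩ R2 = {EF}.
Closure of {EF}: E → H applies, adding H; F → EG applies, adding G. So (EF)⁺ = {EFGH}.
This closure contains every attribute of R1, so R1 ∩ R2 → R1. The join is lossless.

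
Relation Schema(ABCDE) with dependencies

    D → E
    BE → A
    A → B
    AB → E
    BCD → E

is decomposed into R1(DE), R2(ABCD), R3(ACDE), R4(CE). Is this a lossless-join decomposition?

Yes

Chase test. Columns are ABCDE; row i has aⱼ where attribute j ∈ Ri, else bᵢⱼ.
Initial tableau (one row per fragment):
  row 1: b11 b12 b13 a4 a5
  row 2: a1 a2 a3 a4 b25
  row 3: a1 b32 a3 a4 a5
  row 4: b41 b42 a3 b44 a5
Rows 1 and 2 agree on D; apply D→E and equate their E entries.
Rows 2 and 3 agree on A; apply A→B and equate their B entries.
Row 2 is now all distinguished symbols — the join is lossless.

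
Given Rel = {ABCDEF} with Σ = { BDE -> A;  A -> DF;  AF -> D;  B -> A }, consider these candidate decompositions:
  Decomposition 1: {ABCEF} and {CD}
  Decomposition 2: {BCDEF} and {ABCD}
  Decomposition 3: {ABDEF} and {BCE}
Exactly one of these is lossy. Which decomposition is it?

Decomposition 1

Decomposition 1: common = {C}, closure = {C} → lossy.
Decomposition 2: common = {BCD}, closure = {ABCDF} → lossless.
Decomposition 3: common = {BE}, closure = {ABDEF} → lossless.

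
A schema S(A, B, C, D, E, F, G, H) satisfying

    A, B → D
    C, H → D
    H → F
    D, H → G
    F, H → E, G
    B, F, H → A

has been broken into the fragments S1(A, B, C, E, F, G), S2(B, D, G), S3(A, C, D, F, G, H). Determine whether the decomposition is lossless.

Chase test. Columns are A, B, C, D, E, F, G, H; row i has aⱼ where attribute j ∈ Si, else bᵢⱼ.
Initial tableau (one row per fragment):
  row 1: a1 a2 a3 b14 a5 a6 a7 b18
  row 2: b21 a2 b23 a4 b25 b26 a7 b28
  row 3: a1 b32 a3 a4 b35 a6 a7 a8
No row becomes fully distinguished — the join is lossy.

No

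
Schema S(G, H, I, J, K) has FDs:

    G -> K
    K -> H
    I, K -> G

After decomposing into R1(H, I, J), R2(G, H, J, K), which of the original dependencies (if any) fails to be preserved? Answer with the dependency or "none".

Check I, K → G: no single fragment contains all of {G, I, K}, and the restricted closure of {I, K} across the fragments never reaches {G}.
G → K is preserved.
K → H is preserved.

I, K -> G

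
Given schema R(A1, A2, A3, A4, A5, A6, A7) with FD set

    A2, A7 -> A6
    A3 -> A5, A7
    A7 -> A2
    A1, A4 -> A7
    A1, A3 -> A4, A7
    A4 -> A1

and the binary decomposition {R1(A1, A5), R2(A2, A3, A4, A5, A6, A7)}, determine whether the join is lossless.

Common attributes: R1 ∩ R2 = {A5}.
No dependency enlarges {A5}, so (A5)⁺ = {A5}.
The closure contains neither all of R1 = {A1, A5} nor all of R2 = {A2, A3, A4, A5, A6, A7}, so the common attributes are not a superkey of either fragment. The join is lossy.

No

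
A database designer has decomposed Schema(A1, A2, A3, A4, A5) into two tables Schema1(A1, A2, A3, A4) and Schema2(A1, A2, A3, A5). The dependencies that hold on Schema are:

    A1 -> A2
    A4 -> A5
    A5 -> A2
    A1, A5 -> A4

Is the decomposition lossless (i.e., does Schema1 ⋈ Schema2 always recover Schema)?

Common attributes: Schema1 ∩ Schema2 = {A1, A2, A3}.
No dependency enlarges {A1, A2, A3}, so (A1, A2, A3)⁺ = {A1, A2, A3}.
The closure contains neither all of Schema1 = {A1, A2, A3, A4} nor all of Schema2 = {A1, A2, A3, A5}, so the common attributes are not a superkey of either fragment. The join is lossy.

No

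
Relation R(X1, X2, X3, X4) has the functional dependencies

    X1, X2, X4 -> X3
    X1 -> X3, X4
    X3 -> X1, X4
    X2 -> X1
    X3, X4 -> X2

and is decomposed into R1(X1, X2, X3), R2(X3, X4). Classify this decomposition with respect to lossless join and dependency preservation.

Lossless test: (X3)⁺ = {X1, X2, X3, X4}, which contains all of one fragment — lossless.
Dependency preservation: X1, X2, X4 → X3; X1 → X3, X4; X3 → X1, X4; X3, X4 → X2 are not contained in any single fragment, but the restricted closure of each left-hand side across the fragments still reaches the right-hand side; the remaining FDs each lie inside some fragment. All dependencies are preserved.

lossless and dependency-preserving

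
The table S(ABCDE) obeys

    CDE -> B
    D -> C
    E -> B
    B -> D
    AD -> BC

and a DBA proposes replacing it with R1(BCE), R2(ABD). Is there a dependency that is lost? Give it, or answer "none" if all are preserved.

Check D → C: no single fragment contains all of {CD}, and the restricted closure of {D} across the fragments never reaches {C}.
CDE → B is preserved.
E → B is preserved.
B → D is preserved.
AD → BC is preserved.

D -> C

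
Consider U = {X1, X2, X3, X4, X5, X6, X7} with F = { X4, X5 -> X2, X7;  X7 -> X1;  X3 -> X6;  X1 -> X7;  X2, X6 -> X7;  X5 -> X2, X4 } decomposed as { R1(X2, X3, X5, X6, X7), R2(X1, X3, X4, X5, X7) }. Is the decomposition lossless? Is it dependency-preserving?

lossless and dependency-preserving

Lossless test: (X3, X5, X7)⁺ = {X1, X2, X3, X4, X5, X6, X7}, which contains all of one fragment — lossless.
Dependency preservation: X4, X5 → X2, X7; X5 → X2, X4 are not contained in any single fragment, but the restricted closure of each left-hand side across the fragments still reaches the right-hand side; the remaining FDs each lie inside some fragment. All dependencies are preserved.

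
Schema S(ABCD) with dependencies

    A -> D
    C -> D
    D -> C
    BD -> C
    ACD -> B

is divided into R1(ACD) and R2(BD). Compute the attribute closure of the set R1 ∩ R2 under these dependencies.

CD

R1 ∩ R2 = {D}.
D → C applies, adding C
Closure: {CD}.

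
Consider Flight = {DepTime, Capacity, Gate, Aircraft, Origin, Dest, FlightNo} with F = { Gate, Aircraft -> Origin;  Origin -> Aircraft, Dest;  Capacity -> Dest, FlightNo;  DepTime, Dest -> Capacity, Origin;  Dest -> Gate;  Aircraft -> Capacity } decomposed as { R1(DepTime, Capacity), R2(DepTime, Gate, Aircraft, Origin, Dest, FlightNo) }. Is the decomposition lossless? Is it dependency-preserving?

lossy and not dependency-preserving

Lossless test: (DepTime)⁺ = {DepTime}, which is a superkey of neither fragment — lossy.
Dependency preservation: the restricted closure of {Capacity} across the fragments never reaches {Dest, FlightNo}, so Capacity → Dest, FlightNo cannot be enforced without a join — not preserved.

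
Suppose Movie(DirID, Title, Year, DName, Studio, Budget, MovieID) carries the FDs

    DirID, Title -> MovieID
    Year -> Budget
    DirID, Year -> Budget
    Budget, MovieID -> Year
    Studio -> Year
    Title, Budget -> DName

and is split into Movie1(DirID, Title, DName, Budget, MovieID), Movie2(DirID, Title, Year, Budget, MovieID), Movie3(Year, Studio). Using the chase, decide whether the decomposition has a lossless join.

No

Chase test. Columns are DirID, Title, Year, DName, Studio, Budget, MovieID; row i has aⱼ where attribute j ∈ Moviei, else bᵢⱼ.
Initial tableau (one row per fragment):
  row 1: a1 a2 b13 a4 b15 a6 a7
  row 2: a1 a2 a3 b24 b25 a6 a7
  row 3: b31 b32 a3 b34 a5 b36 b37
Rows 2 and 3 agree on Year; apply Year→Budget and equate their Budget entries.
Rows 1 and 2 agree on Budget, MovieID; apply Budget, MovieID→Year and equate their Year entries.
Rows 1 and 2 agree on Title, Budget; apply Title, Budget→DName and equate their DName entries.
No row becomes fully distinguished — the join is lossy.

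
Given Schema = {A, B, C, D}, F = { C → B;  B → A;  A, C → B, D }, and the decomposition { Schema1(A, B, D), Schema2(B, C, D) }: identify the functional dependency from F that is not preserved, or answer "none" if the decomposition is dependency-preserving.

none

C → B lies within Schema2.
B → A lies within Schema1.
A, C → B, D: restricted closure across fragments reaches B, D.
Every dependency is enforceable on the fragments, so the decomposition is dependency-preserving.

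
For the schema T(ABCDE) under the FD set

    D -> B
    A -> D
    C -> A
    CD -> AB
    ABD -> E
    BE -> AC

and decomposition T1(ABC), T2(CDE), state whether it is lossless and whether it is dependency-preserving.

lossless but not dependency-preserving

Lossless test: (C)⁺ = {ABCDE}, which contains all of one fragment — lossless.
Dependency preservation: the restricted closure of {D} across the fragments never reaches {B}, so D → B cannot be enforced without a join — not preserved.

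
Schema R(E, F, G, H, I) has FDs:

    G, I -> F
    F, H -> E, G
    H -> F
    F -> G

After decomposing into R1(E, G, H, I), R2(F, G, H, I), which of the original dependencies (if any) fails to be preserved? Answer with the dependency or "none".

none

G, I → F lies within R2.
F, H → E, G: restricted closure across fragments reaches E, G.
H → F lies within R2.
F → G lies within R2.
Every dependency is enforceable on the fragments, so the decomposition is dependency-preserving.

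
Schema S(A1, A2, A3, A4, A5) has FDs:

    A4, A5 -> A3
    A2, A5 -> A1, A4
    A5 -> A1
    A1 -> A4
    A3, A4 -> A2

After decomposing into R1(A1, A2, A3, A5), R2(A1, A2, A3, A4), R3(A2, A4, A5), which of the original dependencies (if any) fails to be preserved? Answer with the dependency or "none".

none

A4, A5 → A3: restricted closure across fragments reaches A3.
A2, A5 → A1, A4: restricted closure across fragments reaches A1, A4.
A5 → A1 lies within R1.
A1 → A4 lies within R2.
A3, A4 → A2 lies within R2.
Every dependency is enforceable on the fragments, so the decomposition is dependency-preserving.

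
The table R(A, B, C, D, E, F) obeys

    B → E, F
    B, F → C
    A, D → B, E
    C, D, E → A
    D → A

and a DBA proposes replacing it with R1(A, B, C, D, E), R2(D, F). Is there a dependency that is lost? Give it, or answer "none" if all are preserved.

B → E, F

Check B → E, F: no single fragment contains all of {B, E, F}, and the restricted closure of {B} across the fragments never reaches {E, F}.
B, F → C is preserved.
A, D → B, E is preserved.
C, D, E → A is preserved.
D → A is preserved.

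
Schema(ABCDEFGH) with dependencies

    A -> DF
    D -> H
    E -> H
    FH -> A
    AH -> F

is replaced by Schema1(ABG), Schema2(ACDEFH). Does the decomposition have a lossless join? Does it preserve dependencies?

lossy but dependency-preserving

Lossless test: (A)⁺ = {ADFH}, which is a superkey of neither fragment — lossy.
Dependency preservation: every FD's attributes lie within a single fragment, so each can be enforced locally — preserved.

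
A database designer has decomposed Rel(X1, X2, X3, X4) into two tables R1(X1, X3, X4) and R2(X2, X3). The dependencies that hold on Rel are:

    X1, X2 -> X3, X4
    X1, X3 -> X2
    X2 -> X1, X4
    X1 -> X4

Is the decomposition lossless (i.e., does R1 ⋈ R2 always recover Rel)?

No

Common attributes: R1 ∩ R2 = {X3}.
No dependency enlarges {X3}, so (X3)⁺ = {X3}.
The closure contains neither all of R1 = {X1, X3, X4} nor all of R2 = {X2, X3}, so the common attributes are not a superkey of either fragment. The join is lossy.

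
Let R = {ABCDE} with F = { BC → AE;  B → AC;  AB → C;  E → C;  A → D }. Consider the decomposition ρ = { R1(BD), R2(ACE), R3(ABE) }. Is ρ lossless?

Chase test. Columns are ABCDE; row i has aⱼ where attribute j ∈ Ri, else bᵢⱼ.
Initial tableau (one row per fragment):
  row 1: b11 a2 b13 a4 b15
  row 2: a1 b22 a3 b24 a5
  row 3: a1 a2 b33 b34 a5
Rows 1 and 3 agree on B; apply B→AC and equate their AC entries.
Rows 2 and 3 agree on E; apply E→C and equate their C entries.
Rows 1 and 2 agree on A; apply A→D and equate their D entries.
Rows 1 and 3 agree on A; apply A→D and equate their D entries.
Rows 1 and 3 agree on BC; apply BC→AE and equate their AE entries.
Row 1 is now all distinguished symbols — the join is lossless.

Yes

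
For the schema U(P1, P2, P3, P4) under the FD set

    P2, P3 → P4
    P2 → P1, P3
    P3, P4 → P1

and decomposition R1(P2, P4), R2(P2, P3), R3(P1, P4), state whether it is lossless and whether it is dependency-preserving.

lossy and not dependency-preserving

Lossless test (chase): Rows 1 and 2 agree on P2; apply P2→P1, P3 and equate their P1, P3 entries. Rows 1 and 2 agree on P2, P3; apply P2, P3→P4 and equate their P4 entries. No row becomes fully distinguished — the join is lossy.
Dependency preservation: the restricted closure of {P2} across the fragments never reaches {P1, P3}, so P2 → P1, P3 cannot be enforced without a join — not preserved.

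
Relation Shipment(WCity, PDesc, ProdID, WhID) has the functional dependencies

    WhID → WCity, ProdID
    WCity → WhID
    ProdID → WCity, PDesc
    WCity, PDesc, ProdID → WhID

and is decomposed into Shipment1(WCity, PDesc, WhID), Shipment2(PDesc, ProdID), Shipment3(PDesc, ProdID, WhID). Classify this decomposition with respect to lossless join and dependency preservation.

lossless and dependency-preserving

Lossless test (chase): Rows 1 and 3 agree on WhID; apply WhID→WCity, ProdID and equate their WCity, ProdID entries. Rows 1 and 2 agree on ProdID; apply ProdID→WCity, PDesc and equate their WCity, PDesc entries. Rows 1 and 2 agree on WCity, PDesc, ProdID; apply WCity, PDesc, ProdID→WhID and equate their WhID entries. Row 1 is now all distinguished symbols — the join is lossless.
Dependency preservation: WhID → WCity, ProdID; ProdID → WCity, PDesc; WCity, PDesc, ProdID → WhID are not contained in any single fragment, but the restricted closure of each left-hand side across the fragments still reaches the right-hand side; the remaining FDs each lie inside some fragment. All dependencies are preserved.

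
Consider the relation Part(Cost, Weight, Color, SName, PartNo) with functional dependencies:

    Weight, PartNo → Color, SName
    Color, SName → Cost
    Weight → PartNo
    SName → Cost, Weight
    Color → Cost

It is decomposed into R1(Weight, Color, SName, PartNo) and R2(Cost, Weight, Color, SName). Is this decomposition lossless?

Yes

Common attributes: R1 ∩ R2 = {Weight, Color, SName}.
Closure of {Weight, Color, SName}: Color, SName → Cost applies, adding Cost; Weight → PartNo applies, adding PartNo. So (Weight, Color, SName)⁺ = {Cost, Weight, Color, SName, PartNo}.
This closure contains every attribute of R1, so R1 ∩ R2 → R1. The join is lossless.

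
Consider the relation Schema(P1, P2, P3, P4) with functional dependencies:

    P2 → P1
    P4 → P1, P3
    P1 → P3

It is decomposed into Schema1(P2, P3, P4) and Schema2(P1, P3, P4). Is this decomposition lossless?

Yes

Common attributes: Schema1 ∩ Schema2 = {P3, P4}.
Closure of {P3, P4}: P4 → P1, P3 applies, adding P1. So (P3, P4)⁺ = {P1, P3, P4}.
This closure contains every attribute of Schema2, so Schema1 ∩ Schema2 → Schema2. The join is lossless.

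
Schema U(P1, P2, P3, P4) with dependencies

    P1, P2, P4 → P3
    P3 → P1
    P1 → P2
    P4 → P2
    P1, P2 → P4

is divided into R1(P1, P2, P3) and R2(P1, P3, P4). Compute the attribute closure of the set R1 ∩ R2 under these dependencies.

R1 ∩ R2 = {P1, P3}.
P1 → P2 applies, adding P2
P1, P2 → P4 applies, adding P4
Closure: {P1, P2, P3, P4}.

P1, P2, P3, P4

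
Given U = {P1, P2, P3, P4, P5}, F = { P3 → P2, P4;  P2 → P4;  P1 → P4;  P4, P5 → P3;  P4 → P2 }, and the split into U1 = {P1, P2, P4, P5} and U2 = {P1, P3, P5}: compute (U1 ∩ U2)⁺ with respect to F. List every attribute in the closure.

P1, P2, P3, P4, P5

U1 ∩ U2 = {P1, P5}.
P1 → P4 applies, adding P4
P4, P5 → P3 applies, adding P3
P4 → P2 applies, adding P2
Closure: {P1, P2, P3, P4, P5}.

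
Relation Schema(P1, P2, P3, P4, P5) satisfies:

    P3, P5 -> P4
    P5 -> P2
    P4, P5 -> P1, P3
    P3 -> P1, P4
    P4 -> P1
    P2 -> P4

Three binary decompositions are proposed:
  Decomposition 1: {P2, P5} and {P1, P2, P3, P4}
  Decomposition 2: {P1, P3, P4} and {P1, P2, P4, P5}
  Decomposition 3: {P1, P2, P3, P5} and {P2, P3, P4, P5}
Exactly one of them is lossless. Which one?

Decomposition 3

Decomposition 1: common = {P2}, closure = {P1, P2, P4} → lossy.
Decomposition 2: common = {P1, P4}, closure = {P1, P4} → lossy.
Decomposition 3: common = {P2, P3, P5}, closure = {P1, P2, P3, P4, P5} → lossless.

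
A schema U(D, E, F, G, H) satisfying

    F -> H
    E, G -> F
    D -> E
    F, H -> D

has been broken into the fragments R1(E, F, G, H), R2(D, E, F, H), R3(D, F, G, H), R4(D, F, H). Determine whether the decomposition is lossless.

Yes

Chase test. Columns are D, E, F, G, H; row i has aⱼ where attribute j ∈ Ri, else bᵢⱼ.
Initial tableau (one row per fragment):
  row 1: b11 a2 a3 a4 a5
  row 2: a1 a2 a3 b24 a5
  row 3: a1 b32 a3 a4 a5
  row 4: a1 b42 a3 b44 a5
Rows 2 and 3 agree on D; apply D→E and equate their E entries.
Rows 2 and 4 agree on D; apply D→E and equate their E entries.
Rows 1 and 2 agree on F, H; apply F, H→D and equate their D entries.
Row 1 is now all distinguished symbols — the join is lossless.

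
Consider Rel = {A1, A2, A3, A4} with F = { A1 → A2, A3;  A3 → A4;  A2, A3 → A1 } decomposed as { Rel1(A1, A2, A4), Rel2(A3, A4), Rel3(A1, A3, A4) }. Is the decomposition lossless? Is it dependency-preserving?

lossless but not dependency-preserving

Lossless test (chase): Rows 1 and 3 agree on A1; apply A1→A2, A3 and equate their A2, A3 entries. Row 1 is now all distinguished symbols — the join is lossless.
Dependency preservation: the restricted closure of {A2, A3} across the fragments never reaches {A1}, so A2, A3 → A1 cannot be enforced without a join — not preserved.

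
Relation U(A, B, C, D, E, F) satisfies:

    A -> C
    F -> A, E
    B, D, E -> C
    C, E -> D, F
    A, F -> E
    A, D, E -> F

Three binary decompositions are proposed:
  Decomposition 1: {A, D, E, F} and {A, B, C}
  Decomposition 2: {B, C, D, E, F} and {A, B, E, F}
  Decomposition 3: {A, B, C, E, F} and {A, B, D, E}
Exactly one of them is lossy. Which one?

Decomposition 1: common = {A}, closure = {A, C} → lossy.
Decomposition 2: common = {B, E, F}, closure = {A, B, C, D, E, F} → lossless.
Decomposition 3: common = {A, B, E}, closure = {A, B, C, D, E, F} → lossless.

Decomposition 1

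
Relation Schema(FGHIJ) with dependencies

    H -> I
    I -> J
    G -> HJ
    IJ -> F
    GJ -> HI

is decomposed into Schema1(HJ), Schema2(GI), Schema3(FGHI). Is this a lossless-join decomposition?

Chase test. Columns are FGHIJ; row i has aⱼ where attribute j ∈ Schemai, else bᵢⱼ.
Initial tableau (one row per fragment):
  row 1: b11 b12 a3 b14 a5
  row 2: b21 a2 b23 a4 b25
  row 3: a1 a2 a3 a4 b35
Rows 1 and 3 agree on H; apply H→I and equate their I entries.
Rows 1 and 2 agree on I; apply I→J and equate their J entries.
Rows 1 and 3 agree on I; apply I→J and equate their J entries.
Rows 2 and 3 agree on G; apply G→HJ and equate their HJ entries.
Rows 1 and 2 agree on IJ; apply IJ→F and equate their F entries.
Rows 1 and 3 agree on IJ; apply IJ→F and equate their F entries.
Row 2 is now all distinguished symbols — the join is lossless.

Yes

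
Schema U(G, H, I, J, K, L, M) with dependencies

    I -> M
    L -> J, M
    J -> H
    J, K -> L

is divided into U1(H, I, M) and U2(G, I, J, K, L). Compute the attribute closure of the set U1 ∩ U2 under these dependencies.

U1 ∩ U2 = {I}.
I → M applies, adding M
Closure: {I, M}.

I, M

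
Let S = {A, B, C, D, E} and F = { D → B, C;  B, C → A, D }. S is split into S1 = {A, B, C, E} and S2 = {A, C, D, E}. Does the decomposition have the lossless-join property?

No

Common attributes: S1 ∩ S2 = {A, C, E}.
No dependency enlarges {A, C, E}, so (A, C, E)⁺ = {A, C, E}.
The closure contains neither all of S1 = {A, B, C, E} nor all of S2 = {A, C, D, E}, so the common attributes are not a superkey of either fragment. The join is lossy.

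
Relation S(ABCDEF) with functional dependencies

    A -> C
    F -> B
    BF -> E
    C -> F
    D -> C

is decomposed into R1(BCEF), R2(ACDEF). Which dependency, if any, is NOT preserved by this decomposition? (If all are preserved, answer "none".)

none

A → C lies within R2.
F → B lies within R1.
BF → E lies within R1.
C → F lies within R1.
D → C lies within R2.
Every dependency is enforceable on the fragments, so the decomposition is dependency-preserving.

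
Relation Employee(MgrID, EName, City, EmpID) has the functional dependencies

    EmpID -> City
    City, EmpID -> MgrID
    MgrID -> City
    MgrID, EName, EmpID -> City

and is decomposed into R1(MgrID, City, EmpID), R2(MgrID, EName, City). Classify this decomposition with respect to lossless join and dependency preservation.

Lossless test: (MgrID, City)⁺ = {MgrID, City}, which is a superkey of neither fragment — lossy.
Dependency preservation: MgrID, EName, EmpID → City is not contained in any single fragment, but the restricted closure of its left-hand side across the fragments still reaches the right-hand side; the remaining FDs each lie inside some fragment. All dependencies are preserved.

lossy but dependency-preserving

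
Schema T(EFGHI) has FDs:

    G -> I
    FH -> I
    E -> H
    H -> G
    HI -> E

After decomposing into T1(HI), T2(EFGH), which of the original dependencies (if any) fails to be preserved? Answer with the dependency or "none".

Check G → I: no single fragment contains all of {GI}, and the restricted closure of {G} across the fragments never reaches {I}.
FH → I is preserved.
E → H is preserved.
H → G is preserved.
HI → E is preserved.

G -> I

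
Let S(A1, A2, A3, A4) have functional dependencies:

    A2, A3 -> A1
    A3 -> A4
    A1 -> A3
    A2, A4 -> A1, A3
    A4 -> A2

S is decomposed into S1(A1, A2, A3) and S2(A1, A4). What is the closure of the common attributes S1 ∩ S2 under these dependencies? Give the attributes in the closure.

S1 ∩ S2 = {A1}.
A1 → A3 applies, adding A3
A3 → A4 applies, adding A4
A4 → A2 applies, adding A2
Closure: {A1, A2, A3, A4}.

A1, A2, A3, A4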